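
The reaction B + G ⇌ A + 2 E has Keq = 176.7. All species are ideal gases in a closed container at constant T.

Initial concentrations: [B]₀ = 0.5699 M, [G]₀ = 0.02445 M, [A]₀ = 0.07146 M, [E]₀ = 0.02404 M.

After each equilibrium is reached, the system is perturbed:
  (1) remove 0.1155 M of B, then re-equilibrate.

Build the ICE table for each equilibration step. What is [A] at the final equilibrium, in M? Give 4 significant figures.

[A]_eq = 0.0959 M

Q₀ = 0.002964 vs Keq = 176.7 ⇒ Q<K, forward
Step 1:
                  B         G         A         E
  I          0.5699   0.02445   0.07146   0.02404
  C        -0.02444  -0.02444   0.02444   0.04889
  E          0.5455 5.2924e-06    0.0959   0.07293
  solve Keq expr → x = 0.02444; check Q = 176.7
Then remove 0.1155 M of B.
Step 2:
                  B         G         A         E
  I            0.43 5.2924e-06    0.0959   0.07293
  C       1.4211e-06 1.4211e-06 -1.4211e-06 -2.8421e-06
  E            0.43 6.7134e-06    0.0959   0.07293
  solve Keq expr → x = -1.4211e-06; check Q = 176.7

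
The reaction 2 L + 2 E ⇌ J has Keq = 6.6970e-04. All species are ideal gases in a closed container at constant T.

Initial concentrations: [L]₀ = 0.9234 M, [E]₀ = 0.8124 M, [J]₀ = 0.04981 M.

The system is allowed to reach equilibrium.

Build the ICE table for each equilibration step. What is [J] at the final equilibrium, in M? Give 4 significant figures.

[J]_eq = 5.8018e-04 M

Q₀ = 0.08851 vs Keq = 6.6970e-04 ⇒ Q>K, reverse
Step 1:
                   L          E          J
  init        0.9234     0.8124    0.04981
  Δ          0.09846    0.09846   -0.04923
  eq           1.022     0.9109 5.8018e-04
  solve Keq expr → x = -0.04923; check Q = 6.6970e-04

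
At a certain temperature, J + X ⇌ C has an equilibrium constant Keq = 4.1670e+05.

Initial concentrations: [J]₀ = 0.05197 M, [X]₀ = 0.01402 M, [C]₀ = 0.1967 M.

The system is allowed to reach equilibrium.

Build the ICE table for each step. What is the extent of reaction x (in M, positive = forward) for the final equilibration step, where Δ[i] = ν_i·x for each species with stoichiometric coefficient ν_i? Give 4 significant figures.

Q₀ = 270 vs Keq = 4.1670e+05 ⇒ Q<K, forward
Step 1:
                    J           X           C
  Initial     0.05197     0.01402      0.1967
  Change     -0.01401    -0.01401     0.01401
  Equil       0.03796  1.3320e-05      0.2107
  solve Keq expr → x = 0.01401; check Q = 4.1670e+05

x = 0.01401 M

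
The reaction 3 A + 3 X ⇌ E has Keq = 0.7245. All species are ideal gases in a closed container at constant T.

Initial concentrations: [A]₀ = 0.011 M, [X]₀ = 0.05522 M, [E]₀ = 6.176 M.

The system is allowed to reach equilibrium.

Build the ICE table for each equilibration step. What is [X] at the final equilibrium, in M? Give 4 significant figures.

[X]_eq = 1.433 M

Q₀ = 2.7558e+10 vs Keq = 0.7245 ⇒ Q>K, reverse
Step 1:
                  A         X         E
  Initial     0.011   0.05522     6.176
  Change      1.378     1.378   -0.4593
  Equil       1.389     1.433     5.717
  solve Keq expr → x = -0.4593; check Q = 0.7245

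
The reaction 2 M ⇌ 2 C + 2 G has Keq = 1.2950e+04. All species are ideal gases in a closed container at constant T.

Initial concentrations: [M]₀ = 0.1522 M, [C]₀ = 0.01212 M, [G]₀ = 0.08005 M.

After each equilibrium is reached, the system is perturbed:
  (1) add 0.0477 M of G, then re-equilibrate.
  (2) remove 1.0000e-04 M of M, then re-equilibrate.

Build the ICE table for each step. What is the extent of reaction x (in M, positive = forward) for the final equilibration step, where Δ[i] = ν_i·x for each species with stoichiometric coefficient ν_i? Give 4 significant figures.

Q₀ = 4.0635e-05 vs Keq = 1.2950e+04 ⇒ Q<K, forward
Step 1:
                  M         C         G
  Initial    0.1522   0.01212   0.08005
  Change    -0.1519    0.1519    0.1519
  Equil   3.3420e-04     0.164    0.2319
  solve Keq expr → x = 0.07593; check Q = 1.2950e+04
Then add 0.0477 M of G.
Step 2:
                  M         C         G
  Initial 3.3420e-04     0.164    0.2796
  Change  6.8470e-05 -6.8470e-05 -6.8470e-05
  Equil   4.0267e-04    0.1639    0.2795
  solve Keq expr → x = -3.4235e-05; check Q = 1.2950e+04
Then remove 1.0000e-04 M of M.
Step 3:
                  M         C         G
  Initial 3.0267e-04    0.1639    0.2795
  Change  9.9612e-05 -9.9612e-05 -9.9612e-05
  Equil   4.0228e-04    0.1638    0.2794
  solve Keq expr → x = -4.9806e-05; check Q = 1.2950e+04

x = -4.9806e-05 M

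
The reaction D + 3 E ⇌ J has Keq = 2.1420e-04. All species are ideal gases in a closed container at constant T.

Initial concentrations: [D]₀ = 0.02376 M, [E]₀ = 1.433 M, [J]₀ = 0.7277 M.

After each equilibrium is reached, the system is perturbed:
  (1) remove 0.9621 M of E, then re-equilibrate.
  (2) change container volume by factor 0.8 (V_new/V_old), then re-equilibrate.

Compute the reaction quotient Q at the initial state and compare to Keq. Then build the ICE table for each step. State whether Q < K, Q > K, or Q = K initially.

Q₀ = 10.41 vs Keq = 2.1420e-04 ⇒ Q>K, reverse
Step 1:
                    D           E           J
  init        0.02376       1.433      0.7277
  Δ            0.7203       2.161     -0.7203
  eq           0.7441       3.594    0.007398
  solve Keq expr → x = -0.7203; check Q = 2.1420e-04
Then remove 0.9621 M of E.
Step 2:
                    D           E           J
  init         0.7441       2.632    0.007398
  Δ          0.004431     0.01329   -0.004431
  eq           0.7485       2.645    0.002967
  solve Keq expr → x = -0.004431; check Q = 2.1420e-04
Then change container volume by factor 0.8 (V_new/V_old).
Step 3:
                    D           E           J
  init         0.9356       3.306    0.003709
  Δ         -0.003441    -0.01032    0.003441
  eq           0.9322       3.296     0.00715
  solve Keq expr → x = 0.003441; check Q = 2.1420e-04

Q₀ = 10.41; Q > K (proceeds reverse)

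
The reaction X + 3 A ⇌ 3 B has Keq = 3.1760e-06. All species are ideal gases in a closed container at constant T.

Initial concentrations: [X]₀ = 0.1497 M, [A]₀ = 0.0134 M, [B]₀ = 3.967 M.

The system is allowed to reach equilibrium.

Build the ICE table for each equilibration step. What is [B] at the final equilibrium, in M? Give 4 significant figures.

[B]_eq = 0.06514 M

Q₀ = 1.7332e+08 vs Keq = 3.1760e-06 ⇒ Q>K, reverse
Step 1:
                   X          A          B
  Initial     0.1497     0.0134      3.967
  Change       1.301      3.902     -3.902
  Equil         1.45      3.915    0.06514
  solve Keq expr → x = -1.301; check Q = 3.1760e-06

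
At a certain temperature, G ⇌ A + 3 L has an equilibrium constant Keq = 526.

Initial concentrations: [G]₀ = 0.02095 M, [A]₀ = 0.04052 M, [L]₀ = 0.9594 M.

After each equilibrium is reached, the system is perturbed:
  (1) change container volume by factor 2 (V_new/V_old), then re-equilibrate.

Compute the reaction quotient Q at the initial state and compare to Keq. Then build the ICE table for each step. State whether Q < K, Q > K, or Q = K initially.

Q₀ = 1.708 vs Keq = 526 ⇒ Q<K, forward
Step 1:
                    G           A           L
  init        0.02095     0.04052      0.9594
  Δ          -0.02083     0.02083     0.06248
  eq       1.2445e-04     0.06135       1.022
  solve Keq expr → x = 0.02083; check Q = 526
Then change container volume by factor 2 (V_new/V_old).
Step 2:
                    G           A           L
  init     6.2225e-05     0.03067      0.5109
  Δ       -5.4425e-05  5.4425e-05  1.6328e-04
  eq       7.7994e-06     0.03073      0.5111
  solve Keq expr → x = 5.4425e-05; check Q = 526

Q₀ = 1.708; Q < K (proceeds forward)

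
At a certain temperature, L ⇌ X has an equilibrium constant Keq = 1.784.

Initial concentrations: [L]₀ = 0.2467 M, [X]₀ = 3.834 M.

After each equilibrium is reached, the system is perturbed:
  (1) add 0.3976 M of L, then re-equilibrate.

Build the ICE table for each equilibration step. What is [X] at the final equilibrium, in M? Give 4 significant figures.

[X]_eq = 2.87 M

Q₀ = 15.54 vs Keq = 1.784 ⇒ Q>K, reverse
Step 1:
                  L         X
  Initial    0.2467     3.834
  Change      1.219    -1.219
  Equil       1.466     2.615
  solve Keq expr → x = -1.219; check Q = 1.784
Then add 0.3976 M of L.
Step 2:
                  L         X
  Initial     1.863     2.615
  Change    -0.2548    0.2548
  Equil       1.609      2.87
  solve Keq expr → x = 0.2548; check Q = 1.784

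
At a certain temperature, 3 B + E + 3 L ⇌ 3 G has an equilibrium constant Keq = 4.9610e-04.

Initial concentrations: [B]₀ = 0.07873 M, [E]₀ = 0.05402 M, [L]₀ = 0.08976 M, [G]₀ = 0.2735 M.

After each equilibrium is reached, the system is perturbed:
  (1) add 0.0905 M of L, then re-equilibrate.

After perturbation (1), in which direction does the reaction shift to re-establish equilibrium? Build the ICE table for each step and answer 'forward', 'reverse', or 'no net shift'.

Direction: forward

Q₀ = 1.0731e+06 vs Keq = 4.9610e-04 ⇒ Q>K, reverse
Step 1:
                   B          E          L          G
  init       0.07873    0.05402    0.08976     0.2735
  Δ           0.2683    0.08945     0.2683    -0.2683
  eq          0.3471     0.1435     0.3581   0.005151
  solve Keq expr → x = -0.08945; check Q = 4.9610e-04
Then add 0.0905 M of L.
Step 2:
                   B          E          L          G
  init        0.3471     0.1435     0.4486   0.005151
  Δ        -0.001254 -4.1807e-04  -0.001254   0.001254
  eq          0.3458     0.1431     0.4474   0.006405
  solve Keq expr → x = 4.1807e-04; check Q = 4.9610e-04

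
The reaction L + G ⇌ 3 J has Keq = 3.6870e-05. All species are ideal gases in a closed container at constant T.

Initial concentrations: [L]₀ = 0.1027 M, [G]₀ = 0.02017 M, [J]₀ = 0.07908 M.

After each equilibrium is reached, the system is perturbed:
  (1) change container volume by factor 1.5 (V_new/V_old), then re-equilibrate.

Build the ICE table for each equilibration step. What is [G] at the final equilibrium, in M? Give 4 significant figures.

Q₀ = 0.2387 vs Keq = 3.6870e-05 ⇒ Q>K, reverse
Step 1:
                  L         G         J
  Initial    0.1027   0.02017   0.07908
  Change    0.02438   0.02438  -0.07315
  Equil      0.1271   0.04455  0.005932
  solve Keq expr → x = -0.02438; check Q = 3.6870e-05
Then change container volume by factor 1.5 (V_new/V_old).
Step 2:
                  L         G         J
  Initial   0.08472    0.0297  0.003955
  Change  -1.8650e-04 -1.8650e-04 5.5950e-04
  Equil     0.08454   0.02952  0.004514
  solve Keq expr → x = 1.8650e-04; check Q = 3.6870e-05

[G]_eq = 0.02952 M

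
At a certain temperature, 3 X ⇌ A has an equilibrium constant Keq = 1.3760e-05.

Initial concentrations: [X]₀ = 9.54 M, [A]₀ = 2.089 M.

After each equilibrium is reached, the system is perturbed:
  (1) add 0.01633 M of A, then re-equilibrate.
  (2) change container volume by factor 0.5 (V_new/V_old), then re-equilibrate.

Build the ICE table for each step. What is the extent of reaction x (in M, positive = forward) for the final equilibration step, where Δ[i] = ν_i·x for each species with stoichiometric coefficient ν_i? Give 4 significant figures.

Q₀ = 0.002406 vs Keq = 1.3760e-05 ⇒ Q>K, reverse
Step 1:
                    X           A
  init           9.54       2.089
  Δ             6.109      -2.036
  eq            15.65     0.05273
  solve Keq expr → x = -2.036; check Q = 1.3760e-05
Then add 0.01633 M of A.
Step 2:
                    X           A
  init          15.65     0.06906
  Δ           0.04754    -0.01585
  eq             15.7     0.05321
  solve Keq expr → x = -0.01585; check Q = 1.3760e-05
Then change container volume by factor 0.5 (V_new/V_old).
Step 3:
                    X           A
  init          31.39      0.1064
  Δ           -0.8562      0.2854
  eq            30.54      0.3918
  solve Keq expr → x = 0.2854; check Q = 1.3760e-05

x = 0.2854 M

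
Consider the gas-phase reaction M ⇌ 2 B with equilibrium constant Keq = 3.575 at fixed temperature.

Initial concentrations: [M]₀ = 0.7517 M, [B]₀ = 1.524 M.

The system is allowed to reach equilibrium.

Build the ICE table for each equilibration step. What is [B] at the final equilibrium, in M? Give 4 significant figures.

[B]_eq = 1.598 M

Q₀ = 3.09 vs Keq = 3.575 ⇒ Q<K, forward
Step 1:
                    M           B
  init         0.7517       1.524
  Δ          -0.03715     0.07429
  eq           0.7146       1.598
  solve Keq expr → x = 0.03715; check Q = 3.575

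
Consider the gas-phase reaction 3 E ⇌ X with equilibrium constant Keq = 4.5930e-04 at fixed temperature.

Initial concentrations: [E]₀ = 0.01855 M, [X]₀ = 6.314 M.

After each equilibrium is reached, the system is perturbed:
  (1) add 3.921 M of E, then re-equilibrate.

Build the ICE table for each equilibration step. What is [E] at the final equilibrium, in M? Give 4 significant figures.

[E]_eq = 16.59 M

Q₀ = 9.8917e+05 vs Keq = 4.5930e-04 ⇒ Q>K, reverse
Step 1:
                    E           X
  Initial     0.01855       6.314
  Change        14.62      -4.873
  Equil         14.64       1.441
  solve Keq expr → x = -4.873; check Q = 4.5930e-04
Then add 3.921 M of E.
Step 2:
                    E           X
  Initial       18.56       1.441
  Change       -1.969      0.6565
  Equil         16.59       2.097
  solve Keq expr → x = 0.6565; check Q = 4.5930e-04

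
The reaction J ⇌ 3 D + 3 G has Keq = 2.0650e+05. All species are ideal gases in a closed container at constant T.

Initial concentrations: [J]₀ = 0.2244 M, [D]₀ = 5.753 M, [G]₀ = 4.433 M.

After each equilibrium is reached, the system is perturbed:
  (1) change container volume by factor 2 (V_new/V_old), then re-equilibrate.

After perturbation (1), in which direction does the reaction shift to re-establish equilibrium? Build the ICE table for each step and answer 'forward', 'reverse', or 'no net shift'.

Q₀ = 7.3919e+04 vs Keq = 2.0650e+05 ⇒ Q<K, forward
Step 1:
                    J           D           G
  init         0.2244       5.753       4.433
  Δ           -0.1076      0.3227      0.3227
  eq           0.1168       6.076       4.756
  solve Keq expr → x = 0.1076; check Q = 2.0650e+05
Then change container volume by factor 2 (V_new/V_old).
Step 2:
                    J           D           G
  init        0.05841       3.038       2.378
  Δ          -0.05578      0.1673      0.1673
  eq         0.002629       3.205       2.545
  solve Keq expr → x = 0.05578; check Q = 2.0650e+05

Direction: forward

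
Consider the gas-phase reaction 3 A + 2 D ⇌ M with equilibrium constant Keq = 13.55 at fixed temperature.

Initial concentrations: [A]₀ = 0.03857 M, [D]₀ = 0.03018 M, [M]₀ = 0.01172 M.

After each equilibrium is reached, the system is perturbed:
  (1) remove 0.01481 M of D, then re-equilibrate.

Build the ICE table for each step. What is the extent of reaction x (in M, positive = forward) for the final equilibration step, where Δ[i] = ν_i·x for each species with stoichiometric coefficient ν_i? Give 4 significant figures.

Q₀ = 2.2425e+05 vs Keq = 13.55 ⇒ Q>K, reverse
Step 1:
                  A         D         M
  init      0.03857   0.03018   0.01172
  Δ         0.03511   0.02341   -0.0117
  eq        0.07368   0.05359 1.5567e-05
  solve Keq expr → x = -0.0117; check Q = 13.55
Then remove 0.01481 M of D.
Step 2:
                  A         D         M
  init      0.07368   0.03878 1.5567e-05
  Δ       2.2205e-05 1.4803e-05 -7.4016e-06
  eq        0.07371   0.03879 8.1651e-06
  solve Keq expr → x = -7.4016e-06; check Q = 13.55

x = -7.4016e-06 M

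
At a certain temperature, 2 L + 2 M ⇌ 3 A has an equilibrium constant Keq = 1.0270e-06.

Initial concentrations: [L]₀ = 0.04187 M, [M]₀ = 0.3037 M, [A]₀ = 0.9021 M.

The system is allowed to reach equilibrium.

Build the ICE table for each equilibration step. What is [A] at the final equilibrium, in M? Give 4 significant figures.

[A]_eq = 0.006977 M

Q₀ = 4540 vs Keq = 1.0270e-06 ⇒ Q>K, reverse
Step 1:
                   L          M          A
  Initial    0.04187     0.3037     0.9021
  Change      0.5967     0.5967    -0.8951
  Equil       0.6386     0.9004   0.006977
  solve Keq expr → x = -0.2984; check Q = 1.0270e-06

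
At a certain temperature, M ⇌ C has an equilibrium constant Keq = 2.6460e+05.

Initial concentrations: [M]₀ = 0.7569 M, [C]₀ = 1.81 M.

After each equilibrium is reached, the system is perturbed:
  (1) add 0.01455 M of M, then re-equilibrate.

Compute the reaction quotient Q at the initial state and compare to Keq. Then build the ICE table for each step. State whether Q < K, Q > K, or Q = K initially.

Q₀ = 2.391 vs Keq = 2.6460e+05 ⇒ Q<K, forward
Step 1:
                   M          C
  I           0.7569       1.81
  C          -0.7569     0.7569
  E       9.7010e-06      2.567
  solve Keq expr → x = 0.7569; check Q = 2.6460e+05
Then add 0.01455 M of M.
Step 2:
                   M          C
  I          0.01456      2.567
  C         -0.01455    0.01455
  E       9.7560e-06      2.581
  solve Keq expr → x = 0.01455; check Q = 2.6460e+05

Q₀ = 2.391; Q < K (proceeds forward)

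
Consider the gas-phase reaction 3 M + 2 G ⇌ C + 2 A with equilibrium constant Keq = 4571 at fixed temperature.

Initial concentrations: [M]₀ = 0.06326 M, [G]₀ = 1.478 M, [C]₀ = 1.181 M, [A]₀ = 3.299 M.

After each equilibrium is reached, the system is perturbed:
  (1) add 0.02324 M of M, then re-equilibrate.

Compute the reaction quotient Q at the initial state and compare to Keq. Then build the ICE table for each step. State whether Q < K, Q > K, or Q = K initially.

Q₀ = 2.3242e+04; Q > K (proceeds reverse)

Q₀ = 2.3242e+04 vs Keq = 4571 ⇒ Q>K, reverse
Step 1:
                  M         G         C         A
  Initial   0.06326     1.478     1.181     3.299
  Change    0.04308   0.02872  -0.01436  -0.02872
  Equil      0.1063     1.507     1.167      3.27
  solve Keq expr → x = -0.01436; check Q = 4571
Then add 0.02324 M of M.
Step 2:
                  M         G         C         A
  Initial    0.1296     1.507     1.167      3.27
  Change     -0.022  -0.01467  0.007333   0.01467
  Equil      0.1076     1.492     1.174     3.285
  solve Keq expr → x = 0.007333; check Q = 4571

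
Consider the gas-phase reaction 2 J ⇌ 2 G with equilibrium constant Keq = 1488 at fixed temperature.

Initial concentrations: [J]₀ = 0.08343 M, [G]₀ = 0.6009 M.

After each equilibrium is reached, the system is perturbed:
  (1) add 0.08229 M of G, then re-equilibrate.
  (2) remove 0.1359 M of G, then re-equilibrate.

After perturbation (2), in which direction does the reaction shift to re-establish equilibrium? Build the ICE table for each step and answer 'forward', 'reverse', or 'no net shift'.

Direction: forward

Q₀ = 51.88 vs Keq = 1488 ⇒ Q<K, forward
Step 1:
                  J         G
  I         0.08343    0.6009
  C        -0.06614   0.06614
  E         0.01729     0.667
  solve Keq expr → x = 0.03307; check Q = 1488
Then add 0.08229 M of G.
Step 2:
                  J         G
  I         0.01729    0.7493
  C        0.002079 -0.002079
  E         0.01937    0.7472
  solve Keq expr → x = -0.00104; check Q = 1488
Then remove 0.1359 M of G.
Step 3:
                  J         G
  I         0.01937    0.6113
  C       -0.003434  0.003434
  E         0.01594    0.6148
  solve Keq expr → x = 0.001717; check Q = 1488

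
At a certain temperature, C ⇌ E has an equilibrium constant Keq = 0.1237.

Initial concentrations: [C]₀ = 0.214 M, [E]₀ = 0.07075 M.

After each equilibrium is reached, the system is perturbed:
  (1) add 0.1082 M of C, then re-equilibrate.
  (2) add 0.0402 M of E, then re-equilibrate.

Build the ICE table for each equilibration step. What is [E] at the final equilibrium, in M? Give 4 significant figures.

[E]_eq = 0.04768 M

Q₀ = 0.3306 vs Keq = 0.1237 ⇒ Q>K, reverse
Step 1:
                    C           E
  init          0.214     0.07075
  Δ            0.0394     -0.0394
  eq           0.2534     0.03135
  solve Keq expr → x = -0.0394; check Q = 0.1237
Then add 0.1082 M of C.
Step 2:
                    C           E
  init         0.3616     0.03135
  Δ          -0.01191     0.01191
  eq           0.3497     0.04326
  solve Keq expr → x = 0.01191; check Q = 0.1237
Then add 0.0402 M of E.
Step 3:
                    C           E
  init         0.3497     0.08346
  Δ           0.03577    -0.03577
  eq           0.3855     0.04768
  solve Keq expr → x = -0.03577; check Q = 0.1237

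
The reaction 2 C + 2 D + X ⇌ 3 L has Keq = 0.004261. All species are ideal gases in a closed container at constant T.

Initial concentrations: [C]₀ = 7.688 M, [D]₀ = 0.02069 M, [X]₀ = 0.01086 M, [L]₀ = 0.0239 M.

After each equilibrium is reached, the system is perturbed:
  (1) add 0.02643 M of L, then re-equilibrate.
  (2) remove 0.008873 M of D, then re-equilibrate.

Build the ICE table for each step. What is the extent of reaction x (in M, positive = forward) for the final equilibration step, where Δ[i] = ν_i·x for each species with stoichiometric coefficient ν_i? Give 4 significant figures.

x = -7.7618e-04 M

Q₀ = 0.04968 vs Keq = 0.004261 ⇒ Q>K, reverse
Step 1:
                   C          D          X          L
  I            7.688    0.02069    0.01086     0.0239
  C         0.006672   0.006672   0.003336   -0.01001
  E            7.695    0.02736     0.0142    0.01389
  solve Keq expr → x = -0.003336; check Q = 0.004261
Then add 0.02643 M of L.
Step 2:
                   C          D          X          L
  I            7.695    0.02736     0.0142    0.04032
  C          0.01319    0.01319   0.006596   -0.01979
  E            7.708    0.04055    0.02079    0.02053
  solve Keq expr → x = -0.006596; check Q = 0.004261
Then remove 0.008873 M of D.
Step 3:
                   C          D          X          L
  I            7.708    0.03168    0.02079    0.02053
  C         0.001552   0.001552 7.7618e-04  -0.002329
  E            7.709    0.03323    0.02157     0.0182
  solve Keq expr → x = -7.7618e-04; check Q = 0.004261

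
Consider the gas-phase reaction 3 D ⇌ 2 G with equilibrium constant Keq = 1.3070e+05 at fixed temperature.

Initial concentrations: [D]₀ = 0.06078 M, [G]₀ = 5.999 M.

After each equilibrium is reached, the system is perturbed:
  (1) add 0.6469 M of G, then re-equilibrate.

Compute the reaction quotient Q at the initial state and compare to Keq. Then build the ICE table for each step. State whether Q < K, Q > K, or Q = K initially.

Q₀ = 1.6028e+05; Q > K (proceeds reverse)

Q₀ = 1.6028e+05 vs Keq = 1.3070e+05 ⇒ Q>K, reverse
Step 1:
                  D         G
  I         0.06078     5.999
  C        0.004256 -0.002838
  E         0.06504     5.996
  solve Keq expr → x = -0.001419; check Q = 1.3070e+05
Then add 0.6469 M of G.
Step 2:
                  D         G
  I         0.06504     6.643
  C        0.004576 -0.003051
  E         0.06961      6.64
  solve Keq expr → x = -0.001525; check Q = 1.3070e+05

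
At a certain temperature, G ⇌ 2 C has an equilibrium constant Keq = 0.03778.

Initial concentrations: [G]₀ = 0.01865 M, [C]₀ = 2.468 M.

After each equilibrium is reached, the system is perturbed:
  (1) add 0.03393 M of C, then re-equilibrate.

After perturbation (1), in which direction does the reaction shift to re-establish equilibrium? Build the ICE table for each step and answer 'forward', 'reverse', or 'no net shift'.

Q₀ = 326.6 vs Keq = 0.03778 ⇒ Q>K, reverse
Step 1:
                  G         C
  Initial   0.01865     2.468
  Change       1.13     -2.26
  Equil       1.148    0.2083
  solve Keq expr → x = -1.13; check Q = 0.03778
Then add 0.03393 M of C.
Step 2:
                  G         C
  Initial     1.148    0.2422
  Change    0.01623  -0.03246
  Equil       1.165    0.2098
  solve Keq expr → x = -0.01623; check Q = 0.03778

Direction: reverse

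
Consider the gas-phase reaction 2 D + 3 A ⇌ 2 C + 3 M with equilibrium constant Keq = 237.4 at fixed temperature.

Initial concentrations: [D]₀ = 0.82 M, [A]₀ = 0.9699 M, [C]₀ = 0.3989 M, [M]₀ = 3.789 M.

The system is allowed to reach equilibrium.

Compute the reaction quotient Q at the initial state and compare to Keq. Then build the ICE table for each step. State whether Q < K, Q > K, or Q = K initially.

Q₀ = 14.11 vs Keq = 237.4 ⇒ Q<K, forward
Step 1:
                   D          A          C          M
  I             0.82     0.9699     0.3989      3.789
  C          -0.2078    -0.3117     0.2078     0.3117
  E           0.6122     0.6582     0.6067      4.101
  solve Keq expr → x = 0.1039; check Q = 237.4

Q₀ = 14.11; Q < K (proceeds forward)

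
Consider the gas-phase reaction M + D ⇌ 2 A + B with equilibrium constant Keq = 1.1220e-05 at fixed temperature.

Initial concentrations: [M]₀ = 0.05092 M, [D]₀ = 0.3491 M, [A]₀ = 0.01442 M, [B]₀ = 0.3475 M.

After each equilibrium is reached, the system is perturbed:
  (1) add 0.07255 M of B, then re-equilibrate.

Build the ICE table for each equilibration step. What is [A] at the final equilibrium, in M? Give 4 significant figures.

Q₀ = 0.004065 vs Keq = 1.1220e-05 ⇒ Q>K, reverse
Step 1:
                    M           D           A           B
  init        0.05092      0.3491     0.01442      0.3475
  Δ          0.006799    0.006799     -0.0136   -0.006799
  eq          0.05772      0.3559  8.2249e-04      0.3407
  solve Keq expr → x = -0.006799; check Q = 1.1220e-05
Then add 0.07255 M of B.
Step 2:
                    M           D           A           B
  init        0.05772      0.3559  8.2249e-04      0.4133
  Δ        3.7681e-05  3.7681e-05 -7.5362e-05 -3.7681e-05
  eq          0.05776      0.3559  7.4713e-04      0.4132
  solve Keq expr → x = -3.7681e-05; check Q = 1.1220e-05

[A]_eq = 7.4713e-04 M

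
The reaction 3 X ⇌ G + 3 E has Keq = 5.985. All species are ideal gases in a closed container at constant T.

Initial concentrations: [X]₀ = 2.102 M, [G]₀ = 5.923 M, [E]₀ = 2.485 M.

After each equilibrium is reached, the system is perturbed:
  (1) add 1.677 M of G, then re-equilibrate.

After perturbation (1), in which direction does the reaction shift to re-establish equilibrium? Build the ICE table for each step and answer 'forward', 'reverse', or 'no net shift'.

Direction: reverse

Q₀ = 9.786 vs Keq = 5.985 ⇒ Q>K, reverse
Step 1:
                   X          G          E
  init         2.102      5.923      2.485
  Δ           0.1836   -0.06118    -0.1836
  eq           2.286      5.862      2.301
  solve Keq expr → x = -0.06118; check Q = 5.985
Then add 1.677 M of G.
Step 2:
                   X          G          E
  init         2.286      7.539      2.301
  Δ          0.09453   -0.03151   -0.09453
  eq            2.38      7.507      2.207
  solve Keq expr → x = -0.03151; check Q = 5.985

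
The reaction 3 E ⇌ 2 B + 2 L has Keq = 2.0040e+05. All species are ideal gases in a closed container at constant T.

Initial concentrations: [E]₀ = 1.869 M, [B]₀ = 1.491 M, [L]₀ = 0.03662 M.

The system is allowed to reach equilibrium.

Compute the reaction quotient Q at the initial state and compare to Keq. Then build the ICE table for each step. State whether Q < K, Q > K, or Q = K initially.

Q₀ = 4.5663e-04; Q < K (proceeds forward)

Q₀ = 4.5663e-04 vs Keq = 2.0040e+05 ⇒ Q<K, forward
Step 1:
                  E         B         L
  Initial     1.869     1.491   0.03662
  Change      -1.83      1.22      1.22
  Equil      0.0387     2.711     1.257
  solve Keq expr → x = 0.6101; check Q = 2.0040e+05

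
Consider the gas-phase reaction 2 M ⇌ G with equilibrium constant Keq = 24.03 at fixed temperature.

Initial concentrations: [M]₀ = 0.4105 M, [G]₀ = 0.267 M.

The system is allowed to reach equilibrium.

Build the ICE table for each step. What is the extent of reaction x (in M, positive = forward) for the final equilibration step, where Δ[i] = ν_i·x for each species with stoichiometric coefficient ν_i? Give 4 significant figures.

Q₀ = 1.584 vs Keq = 24.03 ⇒ Q<K, forward
Step 1:
                  M         G
  init       0.4105     0.267
  Δ         -0.2803    0.1402
  eq         0.1302    0.4072
  solve Keq expr → x = 0.1402; check Q = 24.03

x = 0.1402 M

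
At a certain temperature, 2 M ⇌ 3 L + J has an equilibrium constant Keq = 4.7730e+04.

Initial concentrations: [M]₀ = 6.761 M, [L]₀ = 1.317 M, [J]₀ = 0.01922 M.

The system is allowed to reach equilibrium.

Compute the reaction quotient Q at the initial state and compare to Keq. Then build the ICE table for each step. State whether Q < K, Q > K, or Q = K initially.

Q₀ = 9.6048e-04; Q < K (proceeds forward)

Q₀ = 9.6048e-04 vs Keq = 4.7730e+04 ⇒ Q<K, forward
Step 1:
                   M          L          J
  I            6.761      1.317    0.01922
  C            -6.46       9.69       3.23
  E           0.3013      11.01      3.249
  solve Keq expr → x = 3.23; check Q = 4.7730e+04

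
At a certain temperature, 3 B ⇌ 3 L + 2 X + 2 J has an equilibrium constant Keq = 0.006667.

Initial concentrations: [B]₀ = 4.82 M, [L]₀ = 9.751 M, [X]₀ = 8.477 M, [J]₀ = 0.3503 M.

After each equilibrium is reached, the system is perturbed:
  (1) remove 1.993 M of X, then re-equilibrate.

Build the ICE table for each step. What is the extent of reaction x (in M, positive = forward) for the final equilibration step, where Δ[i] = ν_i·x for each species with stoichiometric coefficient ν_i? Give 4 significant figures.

Q₀ = 73.01 vs Keq = 0.006667 ⇒ Q>K, reverse
Step 1:
                   B          L          X          J
  init          4.82      9.751      8.477     0.3503
  Δ           0.5188    -0.5188    -0.3459    -0.3459
  eq           5.339      9.232      8.131   0.004416
  solve Keq expr → x = -0.1729; check Q = 0.006667
Then remove 1.993 M of X.
Step 2:
                   B          L          X          J
  init         5.339      9.232      6.138   0.004416
  Δ         -0.00214    0.00214   0.001427   0.001427
  eq           5.337      9.234       6.14   0.005843
  solve Keq expr → x = 7.1346e-04; check Q = 0.006667

x = 7.1346e-04 M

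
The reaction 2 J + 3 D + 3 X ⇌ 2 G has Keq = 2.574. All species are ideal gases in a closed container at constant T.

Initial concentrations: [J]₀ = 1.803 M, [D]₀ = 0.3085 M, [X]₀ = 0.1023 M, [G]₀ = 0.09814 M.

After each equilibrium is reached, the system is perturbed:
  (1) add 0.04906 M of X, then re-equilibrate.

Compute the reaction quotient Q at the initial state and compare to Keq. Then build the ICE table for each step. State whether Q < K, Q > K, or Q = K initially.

Q₀ = 94.26 vs Keq = 2.574 ⇒ Q>K, reverse
Step 1:
                   J          D          X          G
  Initial      1.803     0.3085     0.1023    0.09814
  Change     0.04771    0.07156    0.07156   -0.04771
  Equil        1.851     0.3801     0.1739    0.05043
  solve Keq expr → x = -0.02385; check Q = 2.574
Then add 0.04906 M of X.
Step 2:
                   J          D          X          G
  Initial      1.851     0.3801     0.2229    0.05043
  Change    -0.01064   -0.01595   -0.01595    0.01064
  Equil         1.84     0.3641      0.207    0.06107
  solve Keq expr → x = 0.005318; check Q = 2.574

Q₀ = 94.26; Q > K (proceeds reverse)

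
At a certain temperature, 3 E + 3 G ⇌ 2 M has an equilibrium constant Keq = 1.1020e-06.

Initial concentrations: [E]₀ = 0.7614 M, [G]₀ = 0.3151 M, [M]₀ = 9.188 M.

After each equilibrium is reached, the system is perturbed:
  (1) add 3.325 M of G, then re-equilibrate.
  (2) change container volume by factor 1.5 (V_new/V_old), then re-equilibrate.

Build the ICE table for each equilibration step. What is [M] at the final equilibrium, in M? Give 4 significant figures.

[M]_eq = 0.852 M

Q₀ = 6113 vs Keq = 1.1020e-06 ⇒ Q>K, reverse
Step 1:
                  E         G         M
  Initial    0.7614    0.3151     9.188
  Change      11.22     11.22    -7.481
  Equil       11.98     11.54     1.707
  solve Keq expr → x = -3.741; check Q = 1.1020e-06
Then add 3.325 M of G.
Step 2:
                  E         G         M
  Initial     11.98     14.86     1.707
  Change    -0.6552   -0.6552    0.4368
  Equil       11.33     14.21     2.143
  solve Keq expr → x = 0.2184; check Q = 1.1020e-06
Then change container volume by factor 1.5 (V_new/V_old).
Step 3:
                  E         G         M
  Initial     7.552     9.471     1.429
  Change     0.8653    0.8653   -0.5769
  Equil       8.418     10.34     0.852
  solve Keq expr → x = -0.2884; check Q = 1.1020e-06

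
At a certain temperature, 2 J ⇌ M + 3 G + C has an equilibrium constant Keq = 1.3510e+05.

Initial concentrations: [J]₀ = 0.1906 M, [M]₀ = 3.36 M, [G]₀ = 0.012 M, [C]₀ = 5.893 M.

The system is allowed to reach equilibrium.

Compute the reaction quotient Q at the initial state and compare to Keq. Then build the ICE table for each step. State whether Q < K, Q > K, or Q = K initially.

Q₀ = 9.4183e-04 vs Keq = 1.3510e+05 ⇒ Q<K, forward
Step 1:
                  J         M         G         C
  init       0.1906      3.36     0.012     5.893
  Δ         -0.1886   0.09431    0.2829   0.09431
  eq       0.001982     3.454    0.2949     5.987
  solve Keq expr → x = 0.09431; check Q = 1.3510e+05

Q₀ = 9.4183e-04; Q < K (proceeds forward)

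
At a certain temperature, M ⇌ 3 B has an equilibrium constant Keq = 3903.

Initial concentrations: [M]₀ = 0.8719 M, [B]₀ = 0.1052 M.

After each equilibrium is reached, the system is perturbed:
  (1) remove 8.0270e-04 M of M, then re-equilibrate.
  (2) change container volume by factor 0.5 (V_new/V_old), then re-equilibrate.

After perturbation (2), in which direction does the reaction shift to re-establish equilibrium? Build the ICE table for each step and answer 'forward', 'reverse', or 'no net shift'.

Q₀ = 0.001335 vs Keq = 3903 ⇒ Q<K, forward
Step 1:
                   M          B
  I           0.8719     0.1052
  C          -0.8668        2.6
  E         0.005075      2.706
  solve Keq expr → x = 0.8668; check Q = 3903
Then remove 8.0270e-04 M of M.
Step 2:
                   M          B
  I         0.004272      2.706
  C       7.8939e-04  -0.002368
  E         0.005062      2.703
  solve Keq expr → x = -7.8939e-04; check Q = 3903
Then change container volume by factor 0.5 (V_new/V_old).
Step 3:
                   M          B
  I          0.01012      5.407
  C          0.02848   -0.08544
  E           0.0386      5.321
  solve Keq expr → x = -0.02848; check Q = 3903

Direction: reverse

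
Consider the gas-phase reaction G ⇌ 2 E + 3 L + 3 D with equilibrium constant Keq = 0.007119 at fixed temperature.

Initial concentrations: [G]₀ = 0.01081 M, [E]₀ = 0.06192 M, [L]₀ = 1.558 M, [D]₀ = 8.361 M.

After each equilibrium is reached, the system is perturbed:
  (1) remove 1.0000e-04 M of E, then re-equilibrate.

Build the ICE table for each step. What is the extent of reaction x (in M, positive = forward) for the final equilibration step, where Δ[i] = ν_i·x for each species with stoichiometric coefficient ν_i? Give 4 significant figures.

x = 4.9841e-05 M

Q₀ = 784 vs Keq = 0.007119 ⇒ Q>K, reverse
Step 1:
                   G          E          L          D
  Initial    0.01081    0.06192      1.558      8.361
  Change     0.03076   -0.06151   -0.09227   -0.09227
  Equil      0.04157 4.0770e-04      1.466      8.269
  solve Keq expr → x = -0.03076; check Q = 0.007119
Then remove 1.0000e-04 M of E.
Step 2:
                   G          E          L          D
  Initial    0.04157 3.0770e-04      1.466      8.269
  Change  -4.9841e-05 9.9682e-05 1.4952e-04 1.4952e-04
  Equil      0.04152 4.0738e-04      1.466      8.269
  solve Keq expr → x = 4.9841e-05; check Q = 0.007119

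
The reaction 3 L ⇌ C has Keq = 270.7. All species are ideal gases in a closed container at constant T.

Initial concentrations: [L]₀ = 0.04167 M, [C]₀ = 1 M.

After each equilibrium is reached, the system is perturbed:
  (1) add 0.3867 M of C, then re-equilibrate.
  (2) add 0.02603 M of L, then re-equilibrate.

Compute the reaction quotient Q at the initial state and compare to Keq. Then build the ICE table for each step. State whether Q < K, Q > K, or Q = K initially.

Q₀ = 1.3821e+04; Q > K (proceeds reverse)

Q₀ = 1.3821e+04 vs Keq = 270.7 ⇒ Q>K, reverse
Step 1:
                  L         C
  I         0.04167         1
  C           0.111    -0.037
  E          0.1527     0.963
  solve Keq expr → x = -0.037; check Q = 270.7
Then add 0.3867 M of C.
Step 2:
                  L         C
  I          0.1527      1.35
  C         0.01793 -0.005976
  E          0.1706     1.344
  solve Keq expr → x = -0.005976; check Q = 270.7
Then add 0.02603 M of L.
Step 3:
                  L         C
  I          0.1966     1.344
  C        -0.02567  0.008556
  E          0.1709     1.352
  solve Keq expr → x = 0.008556; check Q = 270.7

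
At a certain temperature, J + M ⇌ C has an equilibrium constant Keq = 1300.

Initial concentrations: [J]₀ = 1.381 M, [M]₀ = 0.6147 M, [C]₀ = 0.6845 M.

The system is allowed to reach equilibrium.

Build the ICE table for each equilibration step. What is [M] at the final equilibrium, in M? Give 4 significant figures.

[M]_eq = 0.001301 M

Q₀ = 0.8063 vs Keq = 1300 ⇒ Q<K, forward
Step 1:
                   J          M          C
  init         1.381     0.6147     0.6845
  Δ          -0.6134    -0.6134     0.6134
  eq          0.7676   0.001301      1.298
  solve Keq expr → x = 0.6134; check Q = 1300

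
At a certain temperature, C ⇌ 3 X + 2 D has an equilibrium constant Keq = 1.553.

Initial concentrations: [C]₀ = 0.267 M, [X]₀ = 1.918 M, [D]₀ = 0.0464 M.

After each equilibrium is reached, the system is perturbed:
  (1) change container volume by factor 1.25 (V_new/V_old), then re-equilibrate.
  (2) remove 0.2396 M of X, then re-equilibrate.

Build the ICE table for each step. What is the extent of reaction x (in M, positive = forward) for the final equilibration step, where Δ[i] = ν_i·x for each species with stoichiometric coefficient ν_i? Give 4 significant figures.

x = 0.01326 M

Q₀ = 0.05689 vs Keq = 1.553 ⇒ Q<K, forward
Step 1:
                  C         X         D
  Initial     0.267     1.918    0.0464
  Change    -0.0671    0.2013    0.1342
  Equil      0.1999     2.119    0.1806
  solve Keq expr → x = 0.0671; check Q = 1.553
Then change container volume by factor 1.25 (V_new/V_old).
Step 2:
                  C         X         D
  Initial    0.1599     1.695    0.1445
  Change   -0.02495   0.07485    0.0499
  Equil       0.135      1.77    0.1944
  solve Keq expr → x = 0.02495; check Q = 1.553
Then remove 0.2396 M of X.
Step 3:
                  C         X         D
  Initial     0.135     1.531    0.1944
  Change   -0.01326   0.03979   0.02653
  Equil      0.1217      1.57    0.2209
  solve Keq expr → x = 0.01326; check Q = 1.553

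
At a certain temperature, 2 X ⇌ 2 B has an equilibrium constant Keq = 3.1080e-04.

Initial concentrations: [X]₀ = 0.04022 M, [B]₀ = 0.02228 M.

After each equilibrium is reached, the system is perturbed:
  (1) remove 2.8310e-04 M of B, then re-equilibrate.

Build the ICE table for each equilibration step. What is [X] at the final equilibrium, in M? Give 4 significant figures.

[X]_eq = 0.06114 M

Q₀ = 0.3069 vs Keq = 3.1080e-04 ⇒ Q>K, reverse
Step 1:
                    X           B
  init        0.04022     0.02228
  Δ            0.0212     -0.0212
  eq          0.06142    0.001083
  solve Keq expr → x = -0.0106; check Q = 3.1080e-04
Then remove 2.8310e-04 M of B.
Step 2:
                    X           B
  init        0.06142  7.9966e-04
  Δ       -2.7820e-04  2.7820e-04
  eq          0.06114    0.001078
  solve Keq expr → x = 1.3910e-04; check Q = 3.1080e-04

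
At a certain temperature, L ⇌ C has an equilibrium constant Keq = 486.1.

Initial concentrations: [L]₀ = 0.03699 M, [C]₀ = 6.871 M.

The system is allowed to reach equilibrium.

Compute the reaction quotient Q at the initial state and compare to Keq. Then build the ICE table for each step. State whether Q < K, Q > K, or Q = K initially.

Q₀ = 185.8 vs Keq = 486.1 ⇒ Q<K, forward
Step 1:
                   L          C
  I          0.03699      6.871
  C         -0.02281    0.02281
  E          0.01418      6.894
  solve Keq expr → x = 0.02281; check Q = 486.1

Q₀ = 185.8; Q < K (proceeds forward)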